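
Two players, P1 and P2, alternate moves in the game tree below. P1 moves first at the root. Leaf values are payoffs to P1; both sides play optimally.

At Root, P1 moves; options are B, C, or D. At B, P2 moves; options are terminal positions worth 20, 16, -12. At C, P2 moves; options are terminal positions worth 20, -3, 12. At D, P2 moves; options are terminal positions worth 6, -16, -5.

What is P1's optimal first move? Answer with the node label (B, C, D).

B (P2): min(20, 16, -12) = -12
C (P2): min(20, -3, 12) = -3
D (P2): min(6, -16, -5) = -16
Root (P1): max(-12, -3, -16) = -3
P1 picks the child with the highest value: C (value -3).

C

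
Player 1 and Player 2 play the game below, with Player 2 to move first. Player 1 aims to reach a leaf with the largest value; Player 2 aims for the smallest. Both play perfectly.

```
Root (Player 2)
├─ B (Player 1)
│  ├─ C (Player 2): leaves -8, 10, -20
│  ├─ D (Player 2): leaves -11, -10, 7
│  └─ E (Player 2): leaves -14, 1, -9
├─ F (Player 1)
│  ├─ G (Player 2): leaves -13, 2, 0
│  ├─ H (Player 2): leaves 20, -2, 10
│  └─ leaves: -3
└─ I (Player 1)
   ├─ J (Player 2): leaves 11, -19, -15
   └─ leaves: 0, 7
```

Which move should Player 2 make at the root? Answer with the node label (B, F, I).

C (Player 2): min(-8, 10, -20) = -20
D (Player 2): min(-11, -10, 7) = -11
E (Player 2): min(-14, 1, -9) = -14
B (Player 1): max(-20, -11, -14) = -11
G (Player 2): min(-13, 2, 0) = -13
H (Player 2): min(20, -2, 10) = -2
F (Player 1): max(-13, -2, -3) = -2
J (Player 2): min(11, -19, -15) = -19
I (Player 1): max(-19, 0, 7) = 7
Root (Player 2): min(-11, -2, 7) = -11
Player 2 picks the child with the lowest value: B (value -11).

B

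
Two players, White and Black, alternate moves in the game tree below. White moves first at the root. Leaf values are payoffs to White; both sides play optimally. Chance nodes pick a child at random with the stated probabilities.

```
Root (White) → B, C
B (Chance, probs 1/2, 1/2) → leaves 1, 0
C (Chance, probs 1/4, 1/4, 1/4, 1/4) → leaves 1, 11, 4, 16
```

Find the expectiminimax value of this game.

B (Chance): 1/2·1 + 1/2·0 = 0.5
C (Chance): 1/4·1 + 1/4·11 + 1/4·4 + 1/4·16 = 8
Root (White): max(0.5, 8) = 8

8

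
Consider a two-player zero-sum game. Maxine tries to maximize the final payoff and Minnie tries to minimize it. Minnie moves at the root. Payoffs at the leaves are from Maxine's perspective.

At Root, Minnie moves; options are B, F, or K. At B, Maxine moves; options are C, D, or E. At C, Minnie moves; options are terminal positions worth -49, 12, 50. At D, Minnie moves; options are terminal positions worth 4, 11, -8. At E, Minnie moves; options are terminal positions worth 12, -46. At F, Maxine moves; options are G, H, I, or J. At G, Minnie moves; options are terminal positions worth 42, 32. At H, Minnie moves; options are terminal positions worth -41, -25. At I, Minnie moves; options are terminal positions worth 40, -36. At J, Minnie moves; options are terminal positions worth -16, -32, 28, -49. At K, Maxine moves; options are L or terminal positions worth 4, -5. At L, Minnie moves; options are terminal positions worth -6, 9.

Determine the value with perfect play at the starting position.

C (Minnie): min(-49, 12, 50) = -49
D (Minnie): min(4, 11, -8) = -8
E (Minnie): min(12, -46) = -46
B (Maxine): max(-49, -8, -46) = -8
G (Minnie): min(42, 32) = 32
H (Minnie): min(-41, -25) = -41
I (Minnie): min(40, -36) = -36
J (Minnie): min(-16, -32, 28, -49) = -49
F (Maxine): max(32, -41, -36, -49) = 32
L (Minnie): min(-6, 9) = -6
K (Maxine): max(-6, 4, -5) = 4
Root (Minnie): min(-8, 32, 4) = -8

-8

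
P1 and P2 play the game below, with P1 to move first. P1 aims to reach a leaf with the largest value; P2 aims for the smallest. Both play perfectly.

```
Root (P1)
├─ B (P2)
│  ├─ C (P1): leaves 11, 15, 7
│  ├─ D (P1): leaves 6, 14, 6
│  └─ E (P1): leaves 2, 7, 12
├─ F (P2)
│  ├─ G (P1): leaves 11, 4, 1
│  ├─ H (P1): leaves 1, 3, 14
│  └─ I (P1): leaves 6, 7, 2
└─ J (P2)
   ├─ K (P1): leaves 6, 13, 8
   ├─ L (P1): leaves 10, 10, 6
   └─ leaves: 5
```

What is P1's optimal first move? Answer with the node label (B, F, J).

C (P1): max(11, 15, 7) = 15
D (P1): max(6, 14, 6) = 14
E (P1): max(2, 7, 12) = 12
B (P2): min(15, 14, 12) = 12
G (P1): max(11, 4, 1) = 11
H (P1): max(1, 3, 14) = 14
I (P1): max(6, 7, 2) = 7
F (P2): min(11, 14, 7) = 7
K (P1): max(6, 13, 8) = 13
L (P1): max(10, 10, 6) = 10
J (P2): min(13, 10, 5) = 5
Root (P1): max(12, 7, 5) = 12
P1 picks the child with the highest value: B (value 12).

B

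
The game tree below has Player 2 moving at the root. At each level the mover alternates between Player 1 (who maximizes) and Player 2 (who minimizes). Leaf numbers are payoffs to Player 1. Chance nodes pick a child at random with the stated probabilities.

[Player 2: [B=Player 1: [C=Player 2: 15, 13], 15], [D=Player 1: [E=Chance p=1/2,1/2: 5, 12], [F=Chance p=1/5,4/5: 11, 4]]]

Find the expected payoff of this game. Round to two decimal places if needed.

8.5

C (Player 2): min(15, 13) = 13
B (Player 1): max(13, 15) = 15
E (Chance): 1/2·5 + 1/2·12 = 8.5
F (Chance): 1/5·11 + 4/5·4 = 5.4
D (Player 1): max(8.5, 5.4) = 8.5
Root (Player 2): min(15, 8.5) = 8.5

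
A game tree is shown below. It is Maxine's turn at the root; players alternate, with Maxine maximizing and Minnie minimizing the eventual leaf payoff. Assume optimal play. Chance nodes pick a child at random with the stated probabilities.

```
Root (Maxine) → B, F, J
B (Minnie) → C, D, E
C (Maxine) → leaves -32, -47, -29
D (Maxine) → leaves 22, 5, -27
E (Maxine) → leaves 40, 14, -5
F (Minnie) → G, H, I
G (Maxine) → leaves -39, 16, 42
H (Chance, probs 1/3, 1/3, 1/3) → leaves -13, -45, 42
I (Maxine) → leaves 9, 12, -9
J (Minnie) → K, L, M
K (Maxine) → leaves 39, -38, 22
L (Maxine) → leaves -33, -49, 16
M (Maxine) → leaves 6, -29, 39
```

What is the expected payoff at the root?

C (Maxine): max(-32, -47, -29) = -29
D (Maxine): max(22, 5, -27) = 22
E (Maxine): max(40, 14, -5) = 40
B (Minnie): min(-29, 22, 40) = -29
G (Maxine): max(-39, 16, 42) = 42
H (Chance): 1/3·-13 + 1/3·-45 + 1/3·42 = -5.33
I (Maxine): max(9, 12, -9) = 12
F (Minnie): min(42, -5.33, 12) = -5.33
K (Maxine): max(39, -38, 22) = 39
L (Maxine): max(-33, -49, 16) = 16
M (Maxine): max(6, -29, 39) = 39
J (Minnie): min(39, 16, 39) = 16
Root (Maxine): max(-29, -5.33, 16) = 16

16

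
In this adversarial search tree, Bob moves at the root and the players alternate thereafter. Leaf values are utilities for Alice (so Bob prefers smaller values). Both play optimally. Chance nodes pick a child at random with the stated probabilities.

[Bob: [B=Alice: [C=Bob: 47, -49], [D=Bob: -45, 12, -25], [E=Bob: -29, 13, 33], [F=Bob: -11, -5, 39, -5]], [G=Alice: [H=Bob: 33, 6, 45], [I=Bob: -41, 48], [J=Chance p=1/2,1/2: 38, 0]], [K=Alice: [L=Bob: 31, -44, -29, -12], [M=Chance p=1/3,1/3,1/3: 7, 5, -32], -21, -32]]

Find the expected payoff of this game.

-11

C (Bob): min(47, -49) = -49
D (Bob): min(-45, 12, -25) = -45
E (Bob): min(-29, 13, 33) = -29
F (Bob): min(-11, -5, 39, -5) = -11
B (Alice): max(-49, -45, -29, -11) = -11
H (Bob): min(33, 6, 45) = 6
I (Bob): min(-41, 48) = -41
J (Chance): 1/2·38 + 1/2·0 = 19
G (Alice): max(6, -41, 19) = 19
L (Bob): min(31, -44, -29, -12) = -44
M (Chance): 1/3·7 + 1/3·5 + 1/3·-32 = -6.67
K (Alice): max(-44, -6.67, -21, -32) = -6.67
Root (Bob): min(-11, 19, -6.67) = -11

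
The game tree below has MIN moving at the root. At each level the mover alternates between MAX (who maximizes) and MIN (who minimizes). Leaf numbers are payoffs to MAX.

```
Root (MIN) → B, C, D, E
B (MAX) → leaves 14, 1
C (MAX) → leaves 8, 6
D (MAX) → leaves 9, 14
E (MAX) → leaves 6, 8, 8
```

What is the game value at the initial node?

B (MAX): max(14, 1) = 14
C (MAX): max(8, 6) = 8
D (MAX): max(9, 14) = 14
E (MAX): max(6, 8, 8) = 8
Root (MIN): min(14, 8, 14, 8) = 8

8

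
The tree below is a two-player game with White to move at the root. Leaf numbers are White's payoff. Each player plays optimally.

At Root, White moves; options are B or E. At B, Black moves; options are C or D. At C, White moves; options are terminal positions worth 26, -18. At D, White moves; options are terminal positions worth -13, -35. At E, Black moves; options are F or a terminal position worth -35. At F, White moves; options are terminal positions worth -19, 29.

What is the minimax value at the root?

C (White): max(26, -18) = 26
D (White): max(-13, -35) = -13
B (Black): min(26, -13) = -13
F (White): max(-19, 29) = 29
E (Black): min(29, -35) = -35
Root (White): max(-13, -35) = -13

-13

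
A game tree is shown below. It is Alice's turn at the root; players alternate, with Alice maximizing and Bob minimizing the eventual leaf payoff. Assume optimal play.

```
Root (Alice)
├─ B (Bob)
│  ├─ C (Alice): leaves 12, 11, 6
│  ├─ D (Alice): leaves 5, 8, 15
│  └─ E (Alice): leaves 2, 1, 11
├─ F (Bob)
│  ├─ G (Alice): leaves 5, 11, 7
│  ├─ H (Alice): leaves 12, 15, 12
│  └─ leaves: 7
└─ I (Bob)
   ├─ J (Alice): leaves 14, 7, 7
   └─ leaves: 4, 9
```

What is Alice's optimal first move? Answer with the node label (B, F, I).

C (Alice): max(12, 11, 6) = 12
D (Alice): max(5, 8, 15) = 15
E (Alice): max(2, 1, 11) = 11
B (Bob): min(12, 15, 11) = 11
G (Alice): max(5, 11, 7) = 11
H (Alice): max(12, 15, 12) = 15
F (Bob): min(11, 15, 7) = 7
J (Alice): max(14, 7, 7) = 14
I (Bob): min(14, 4, 9) = 4
Root (Alice): max(11, 7, 4) = 11
Alice picks the child with the highest value: B (value 11).

B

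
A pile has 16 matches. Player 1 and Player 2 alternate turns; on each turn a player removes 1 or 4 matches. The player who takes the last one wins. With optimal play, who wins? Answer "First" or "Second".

W/L table (W = player to move can force a win):
i:   0  1  2  3  4  5  6  7  8  9 10 11 12 13 14 15 16
     L  W  L  W  W  L  W  L  W  W  L  W  L  W  W  L  W
Position 16 is W, so the first player wins.

First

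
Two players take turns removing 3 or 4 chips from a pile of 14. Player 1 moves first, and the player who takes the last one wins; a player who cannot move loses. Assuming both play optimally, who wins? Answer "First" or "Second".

Mark each pile size as W (mover wins) or L (mover loses):
i:   0  1  2  3  4  5  6  7  8  9 10 11 12 13 14
     L  L  L  W  W  W  W  L  L  L  W  W  W  W  L
Position 14 is L, so the second player wins.

Second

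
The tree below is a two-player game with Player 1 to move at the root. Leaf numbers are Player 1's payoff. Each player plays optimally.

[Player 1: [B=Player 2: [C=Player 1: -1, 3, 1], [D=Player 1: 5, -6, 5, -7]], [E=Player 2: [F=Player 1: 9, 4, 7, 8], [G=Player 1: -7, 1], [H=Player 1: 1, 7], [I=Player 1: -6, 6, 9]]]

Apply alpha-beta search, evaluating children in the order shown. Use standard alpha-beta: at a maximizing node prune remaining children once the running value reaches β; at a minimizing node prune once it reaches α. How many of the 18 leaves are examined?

C [α=-∞,β=+∞]: v=3
D [α=-∞,β=3]: v=5 after child 1 ≥ β → β-cutoff, skip 3
B [α=-∞,β=+∞]: v=3
F [α=3,β=+∞]: v=9
G [α=3,β=9]: v=1
E [α=3,β=+∞]: v=1 after child 2 ≤ α → α-cutoff, skip 2
Root [α=-∞,β=+∞]: v=3
Leaves evaluated: 10 of 18.

10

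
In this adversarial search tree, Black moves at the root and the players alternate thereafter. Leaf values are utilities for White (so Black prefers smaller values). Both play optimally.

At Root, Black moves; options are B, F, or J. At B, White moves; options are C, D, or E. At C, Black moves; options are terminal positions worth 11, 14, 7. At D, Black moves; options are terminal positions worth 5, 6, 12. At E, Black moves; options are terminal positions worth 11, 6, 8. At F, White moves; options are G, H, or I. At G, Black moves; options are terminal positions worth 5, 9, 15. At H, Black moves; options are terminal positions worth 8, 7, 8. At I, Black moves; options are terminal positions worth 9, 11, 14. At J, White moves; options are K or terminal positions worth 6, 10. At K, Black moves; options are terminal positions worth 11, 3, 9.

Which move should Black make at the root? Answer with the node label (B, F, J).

B

C (Black): min(11, 14, 7) = 7
D (Black): min(5, 6, 12) = 5
E (Black): min(11, 6, 8) = 6
B (White): max(7, 5, 6) = 7
G (Black): min(5, 9, 15) = 5
H (Black): min(8, 7, 8) = 7
I (Black): min(9, 11, 14) = 9
F (White): max(5, 7, 9) = 9
K (Black): min(11, 3, 9) = 3
J (White): max(3, 6, 10) = 10
Root (Black): min(7, 9, 10) = 7
Black picks the child with the lowest value: B (value 7).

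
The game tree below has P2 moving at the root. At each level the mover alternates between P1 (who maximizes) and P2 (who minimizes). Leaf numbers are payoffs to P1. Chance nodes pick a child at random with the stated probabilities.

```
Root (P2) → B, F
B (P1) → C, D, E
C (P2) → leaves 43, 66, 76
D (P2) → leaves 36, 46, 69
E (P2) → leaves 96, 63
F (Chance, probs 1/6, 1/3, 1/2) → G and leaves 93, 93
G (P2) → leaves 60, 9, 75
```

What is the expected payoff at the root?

63

C (P2): min(43, 66, 76) = 43
D (P2): min(36, 46, 69) = 36
E (P2): min(96, 63) = 63
B (P1): max(43, 36, 63) = 63
G (P2): min(60, 9, 75) = 9
F (Chance): 1/6·9 + 1/3·93 + 1/2·93 = 79
Root (P2): min(63, 79) = 63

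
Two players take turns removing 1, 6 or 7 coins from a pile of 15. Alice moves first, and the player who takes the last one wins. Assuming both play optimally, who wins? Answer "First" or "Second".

Positions where the player to move wins (W) vs loses (L):
i:   0  1  2  3  4  5  6  7  8  9 10 11 12 13 14 15
     L  W  L  W  L  W  W  W  W  W  W  W  L  W  L  W
Position 15 is W, so the first player wins.

First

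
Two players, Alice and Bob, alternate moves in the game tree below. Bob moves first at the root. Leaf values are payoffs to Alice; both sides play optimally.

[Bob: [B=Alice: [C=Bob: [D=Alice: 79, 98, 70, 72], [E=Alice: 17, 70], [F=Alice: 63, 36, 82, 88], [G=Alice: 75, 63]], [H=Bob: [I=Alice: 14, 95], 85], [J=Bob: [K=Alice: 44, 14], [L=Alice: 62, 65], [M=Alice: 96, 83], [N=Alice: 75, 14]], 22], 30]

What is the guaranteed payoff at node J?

K: max(44, 14) = 44
L: max(62, 65) = 65
M: max(96, 83) = 96
N: max(75, 14) = 75
J: min(44, 65, 96, 75) = 44

44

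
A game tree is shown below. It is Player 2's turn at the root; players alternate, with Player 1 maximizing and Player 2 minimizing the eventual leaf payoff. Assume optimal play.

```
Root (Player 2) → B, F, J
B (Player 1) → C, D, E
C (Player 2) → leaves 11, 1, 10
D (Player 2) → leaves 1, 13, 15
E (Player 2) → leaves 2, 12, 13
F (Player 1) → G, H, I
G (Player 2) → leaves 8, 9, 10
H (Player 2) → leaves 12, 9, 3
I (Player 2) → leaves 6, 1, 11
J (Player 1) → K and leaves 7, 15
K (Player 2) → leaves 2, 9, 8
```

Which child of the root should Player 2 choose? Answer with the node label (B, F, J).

C (Player 2): min(11, 1, 10) = 1
D (Player 2): min(1, 13, 15) = 1
E (Player 2): min(2, 12, 13) = 2
B (Player 1): max(1, 1, 2) = 2
G (Player 2): min(8, 9, 10) = 8
H (Player 2): min(12, 9, 3) = 3
I (Player 2): min(6, 1, 11) = 1
F (Player 1): max(8, 3, 1) = 8
K (Player 2): min(2, 9, 8) = 2
J (Player 1): max(2, 7, 15) = 15
Root (Player 2): min(2, 8, 15) = 2
Player 2 picks the child with the lowest value: B (value 2).

B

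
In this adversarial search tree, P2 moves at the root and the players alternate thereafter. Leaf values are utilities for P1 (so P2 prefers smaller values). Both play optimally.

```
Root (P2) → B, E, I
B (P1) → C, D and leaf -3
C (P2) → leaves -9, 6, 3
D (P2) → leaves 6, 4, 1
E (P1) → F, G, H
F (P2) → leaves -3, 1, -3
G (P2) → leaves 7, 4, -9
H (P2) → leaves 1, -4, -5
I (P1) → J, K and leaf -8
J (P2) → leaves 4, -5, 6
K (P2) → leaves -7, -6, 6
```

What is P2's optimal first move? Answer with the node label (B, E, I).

C (P2): min(-9, 6, 3) = -9
D (P2): min(6, 4, 1) = 1
B (P1): max(-9, 1, -3) = 1
F (P2): min(-3, 1, -3) = -3
G (P2): min(7, 4, -9) = -9
H (P2): min(1, -4, -5) = -5
E (P1): max(-3, -9, -5) = -3
J (P2): min(4, -5, 6) = -5
K (P2): min(-7, -6, 6) = -7
I (P1): max(-5, -7, -8) = -5
Root (P2): min(1, -3, -5) = -5
P2 picks the child with the lowest value: I (value -5).

I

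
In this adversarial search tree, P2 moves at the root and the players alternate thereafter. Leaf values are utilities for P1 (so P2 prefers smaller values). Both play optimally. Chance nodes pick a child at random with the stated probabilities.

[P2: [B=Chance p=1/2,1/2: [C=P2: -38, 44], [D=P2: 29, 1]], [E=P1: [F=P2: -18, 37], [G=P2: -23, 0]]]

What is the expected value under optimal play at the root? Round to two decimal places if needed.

C (P2): min(-38, 44) = -38
D (P2): min(29, 1) = 1
B (Chance): 1/2·-38 + 1/2·1 = -18.5
F (P2): min(-18, 37) = -18
G (P2): min(-23, 0) = -23
E (P1): max(-18, -23) = -18
Root (P2): min(-18.5, -18) = -18.5

-18.5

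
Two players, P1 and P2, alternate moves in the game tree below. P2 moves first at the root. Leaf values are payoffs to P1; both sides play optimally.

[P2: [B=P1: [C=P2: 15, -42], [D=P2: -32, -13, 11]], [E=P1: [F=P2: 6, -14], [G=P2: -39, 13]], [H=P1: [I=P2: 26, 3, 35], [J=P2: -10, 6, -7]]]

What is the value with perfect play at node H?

3

I: min(26, 3, 35) = 3
J: min(-10, 6, -7) = -10
H: max(3, -10) = 3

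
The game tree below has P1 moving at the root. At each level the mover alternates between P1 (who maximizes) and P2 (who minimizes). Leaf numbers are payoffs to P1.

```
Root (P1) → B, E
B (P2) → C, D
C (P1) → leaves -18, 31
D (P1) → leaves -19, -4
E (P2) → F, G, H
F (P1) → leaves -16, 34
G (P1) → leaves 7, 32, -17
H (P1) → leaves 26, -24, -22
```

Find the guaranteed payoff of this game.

C (P1): max(-18, 31) = 31
D (P1): max(-19, -4) = -4
B (P2): min(31, -4) = -4
F (P1): max(-16, 34) = 34
G (P1): max(7, 32, -17) = 32
H (P1): max(26, -24, -22) = 26
E (P2): min(34, 32, 26) = 26
Root (P1): max(-4, 26) = 26

26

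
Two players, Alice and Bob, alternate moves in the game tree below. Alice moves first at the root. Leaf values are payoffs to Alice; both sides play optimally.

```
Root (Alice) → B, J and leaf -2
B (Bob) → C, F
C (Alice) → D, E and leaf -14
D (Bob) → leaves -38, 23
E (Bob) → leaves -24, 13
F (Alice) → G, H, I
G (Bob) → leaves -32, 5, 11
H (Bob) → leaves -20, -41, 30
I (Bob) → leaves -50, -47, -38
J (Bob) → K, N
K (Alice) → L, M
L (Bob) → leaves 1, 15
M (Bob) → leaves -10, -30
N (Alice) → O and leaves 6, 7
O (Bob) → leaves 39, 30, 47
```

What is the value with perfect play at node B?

D: min(-38, 23) = -38
E: min(-24, 13) = -24
C: max(-38, -24, -14) = -14
G: min(-32, 5, 11) = -32
H: min(-20, -41, 30) = -41
I: min(-50, -47, -38) = -50
F: max(-32, -41, -50) = -32
B: min(-14, -32) = -32

-32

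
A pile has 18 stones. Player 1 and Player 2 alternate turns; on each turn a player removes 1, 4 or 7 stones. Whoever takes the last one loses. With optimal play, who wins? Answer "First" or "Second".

Positions where the player to move wins (W) vs loses (L):
i:   0  1  2  3  4  5  6  7  8  9 10 11 12 13 14 15 16 17 18
     W  L  W  L  W  W  L  W  W  L  W  L  W  W  L  W  W  L  W
Position 18 is W, so the first player wins.

First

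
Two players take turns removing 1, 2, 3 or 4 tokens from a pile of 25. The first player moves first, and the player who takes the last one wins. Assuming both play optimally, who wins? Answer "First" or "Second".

Second

i:   0  1  2  3  4  5  6  7  8  9 10 11 12 13 14 15 16 17 18 19 20 21 22 23 24 25
     L  W  W  W  W  L  W  W  W  W  L  W  W  W  W  L  W  W  W  W  L  W  W  W  W  L
Position 25 is L, so the second player wins.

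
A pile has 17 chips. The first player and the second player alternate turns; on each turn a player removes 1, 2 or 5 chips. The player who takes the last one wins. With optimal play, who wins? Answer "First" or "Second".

W/L table (W = player to move can force a win):
i:   0  1  2  3  4  5  6  7  8  9 10 11 12 13 14 15 16 17
     L  W  W  L  W  W  L  W  W  L  W  W  L  W  W  L  W  W
Position 17 is W, so the first player wins.

First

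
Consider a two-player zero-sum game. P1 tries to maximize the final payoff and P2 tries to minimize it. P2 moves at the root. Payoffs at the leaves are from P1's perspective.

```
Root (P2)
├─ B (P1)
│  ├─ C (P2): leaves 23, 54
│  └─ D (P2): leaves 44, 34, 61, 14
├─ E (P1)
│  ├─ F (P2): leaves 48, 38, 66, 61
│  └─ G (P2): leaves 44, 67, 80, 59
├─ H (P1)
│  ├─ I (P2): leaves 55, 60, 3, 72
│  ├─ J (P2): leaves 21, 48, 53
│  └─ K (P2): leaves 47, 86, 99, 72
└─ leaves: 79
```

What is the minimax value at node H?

47

I: min(55, 60, 3, 72) = 3
J: min(21, 48, 53) = 21
K: min(47, 86, 99, 72) = 47
H: max(3, 21, 47) = 47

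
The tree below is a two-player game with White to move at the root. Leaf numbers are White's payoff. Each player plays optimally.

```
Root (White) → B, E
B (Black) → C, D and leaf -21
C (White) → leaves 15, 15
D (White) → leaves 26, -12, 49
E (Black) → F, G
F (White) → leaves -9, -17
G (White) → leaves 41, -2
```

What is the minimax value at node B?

-21

C: max(15, 15) = 15
D: max(26, -12, 49) = 49
B: min(15, 49, -21) = -21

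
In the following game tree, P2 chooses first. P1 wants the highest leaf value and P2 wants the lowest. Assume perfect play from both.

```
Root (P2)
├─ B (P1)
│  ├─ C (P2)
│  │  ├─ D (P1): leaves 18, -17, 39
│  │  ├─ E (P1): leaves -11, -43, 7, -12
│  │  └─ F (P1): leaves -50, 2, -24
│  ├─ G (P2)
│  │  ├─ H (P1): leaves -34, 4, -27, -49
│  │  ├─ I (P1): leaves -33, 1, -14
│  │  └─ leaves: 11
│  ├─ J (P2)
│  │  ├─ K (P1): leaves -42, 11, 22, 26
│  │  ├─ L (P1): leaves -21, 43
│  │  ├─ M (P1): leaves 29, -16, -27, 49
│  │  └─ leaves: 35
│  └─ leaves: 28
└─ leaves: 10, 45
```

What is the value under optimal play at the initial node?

10

D (P1): max(18, -17, 39) = 39
E (P1): max(-11, -43, 7, -12) = 7
F (P1): max(-50, 2, -24) = 2
C (P2): min(39, 7, 2) = 2
H (P1): max(-34, 4, -27, -49) = 4
I (P1): max(-33, 1, -14) = 1
G (P2): min(4, 1, 11) = 1
K (P1): max(-42, 11, 22, 26) = 26
L (P1): max(-21, 43) = 43
M (P1): max(29, -16, -27, 49) = 49
J (P2): min(26, 43, 49, 35) = 26
B (P1): max(2, 1, 26, 28) = 28
Root (P2): min(28, 10, 45) = 10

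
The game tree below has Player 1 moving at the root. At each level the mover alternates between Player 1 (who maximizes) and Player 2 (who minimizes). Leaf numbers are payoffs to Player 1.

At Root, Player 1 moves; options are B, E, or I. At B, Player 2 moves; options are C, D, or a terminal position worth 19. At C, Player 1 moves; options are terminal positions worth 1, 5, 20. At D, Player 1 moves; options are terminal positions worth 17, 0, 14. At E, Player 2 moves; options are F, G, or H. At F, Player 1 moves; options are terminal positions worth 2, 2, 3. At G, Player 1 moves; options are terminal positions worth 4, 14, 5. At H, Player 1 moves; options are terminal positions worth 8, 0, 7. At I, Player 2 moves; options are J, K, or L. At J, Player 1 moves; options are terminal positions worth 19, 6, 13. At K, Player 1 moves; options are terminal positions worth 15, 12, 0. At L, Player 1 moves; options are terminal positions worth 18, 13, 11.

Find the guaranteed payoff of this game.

C (Player 1): max(1, 5, 20) = 20
D (Player 1): max(17, 0, 14) = 17
B (Player 2): min(20, 17, 19) = 17
F (Player 1): max(2, 2, 3) = 3
G (Player 1): max(4, 14, 5) = 14
H (Player 1): max(8, 0, 7) = 8
E (Player 2): min(3, 14, 8) = 3
J (Player 1): max(19, 6, 13) = 19
K (Player 1): max(15, 12, 0) = 15
L (Player 1): max(18, 13, 11) = 18
I (Player 2): min(19, 15, 18) = 15
Root (Player 1): max(17, 3, 15) = 17

17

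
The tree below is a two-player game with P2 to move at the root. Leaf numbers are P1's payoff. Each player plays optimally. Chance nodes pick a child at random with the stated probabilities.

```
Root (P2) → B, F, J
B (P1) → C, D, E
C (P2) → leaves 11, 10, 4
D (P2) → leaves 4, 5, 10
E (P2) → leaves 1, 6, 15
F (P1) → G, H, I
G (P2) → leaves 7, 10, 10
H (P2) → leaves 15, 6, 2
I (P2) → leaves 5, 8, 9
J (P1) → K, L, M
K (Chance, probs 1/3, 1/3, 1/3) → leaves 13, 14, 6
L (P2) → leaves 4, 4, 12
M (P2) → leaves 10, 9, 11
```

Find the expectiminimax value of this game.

C (P2): min(11, 10, 4) = 4
D (P2): min(4, 5, 10) = 4
E (P2): min(1, 6, 15) = 1
B (P1): max(4, 4, 1) = 4
G (P2): min(7, 10, 10) = 7
H (P2): min(15, 6, 2) = 2
I (P2): min(5, 8, 9) = 5
F (P1): max(7, 2, 5) = 7
K (Chance): 1/3·13 + 1/3·14 + 1/3·6 = 11
L (P2): min(4, 4, 12) = 4
M (P2): min(10, 9, 11) = 9
J (P1): max(11, 4, 9) = 11
Root (P2): min(4, 7, 11) = 4

4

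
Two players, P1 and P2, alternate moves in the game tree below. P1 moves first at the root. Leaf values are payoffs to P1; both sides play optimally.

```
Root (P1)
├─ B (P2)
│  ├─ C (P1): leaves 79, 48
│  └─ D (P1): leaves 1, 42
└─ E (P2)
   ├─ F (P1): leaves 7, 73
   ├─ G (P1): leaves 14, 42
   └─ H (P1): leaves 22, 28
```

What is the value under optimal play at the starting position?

42

C (P1): max(79, 48) = 79
D (P1): max(1, 42) = 42
B (P2): min(79, 42) = 42
F (P1): max(7, 73) = 73
G (P1): max(14, 42) = 42
H (P1): max(22, 28) = 28
E (P2): min(73, 42, 28) = 28
Root (P1): max(42, 28) = 42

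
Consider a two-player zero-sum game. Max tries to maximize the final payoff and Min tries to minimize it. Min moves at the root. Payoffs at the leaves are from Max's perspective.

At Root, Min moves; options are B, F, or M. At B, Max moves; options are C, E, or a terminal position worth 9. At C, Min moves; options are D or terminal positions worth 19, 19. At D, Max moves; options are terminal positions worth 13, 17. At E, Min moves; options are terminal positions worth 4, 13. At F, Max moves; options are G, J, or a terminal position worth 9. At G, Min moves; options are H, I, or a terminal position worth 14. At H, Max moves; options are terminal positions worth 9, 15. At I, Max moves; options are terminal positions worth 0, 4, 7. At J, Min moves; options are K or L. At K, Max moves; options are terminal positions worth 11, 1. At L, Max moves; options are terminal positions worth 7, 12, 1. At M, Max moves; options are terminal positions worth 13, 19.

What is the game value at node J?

11

K: max(11, 1) = 11
L: max(7, 12, 1) = 12
J: min(11, 12) = 11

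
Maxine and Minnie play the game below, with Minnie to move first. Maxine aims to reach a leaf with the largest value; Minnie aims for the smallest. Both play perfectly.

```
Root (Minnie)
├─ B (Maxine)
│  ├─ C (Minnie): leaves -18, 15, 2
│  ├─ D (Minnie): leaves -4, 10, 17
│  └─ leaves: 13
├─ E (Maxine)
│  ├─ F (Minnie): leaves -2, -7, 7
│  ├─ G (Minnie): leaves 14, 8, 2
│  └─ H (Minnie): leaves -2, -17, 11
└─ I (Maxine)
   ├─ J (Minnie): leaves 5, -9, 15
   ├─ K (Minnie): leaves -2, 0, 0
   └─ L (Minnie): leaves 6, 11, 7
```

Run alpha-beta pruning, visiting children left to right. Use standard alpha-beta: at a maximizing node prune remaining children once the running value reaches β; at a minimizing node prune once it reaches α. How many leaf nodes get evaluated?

23

C [α=-∞,β=+∞]: v=-18
D [α=-18,β=+∞]: v=-4
B [α=-∞,β=+∞]: v=13
F [α=-∞,β=13]: v=-7
G [α=-7,β=13]: v=2
H [α=2,β=13]: v=-2 after child 1 ≤ α → α-cutoff, skip 2
E [α=-∞,β=13]: v=2
J [α=-∞,β=2]: v=-9
K [α=-9,β=2]: v=-2
L [α=-2,β=2]: v=6
I [α=-∞,β=2]: v=6
Root [α=-∞,β=+∞]: v=2
Leaves evaluated: 23 of 25.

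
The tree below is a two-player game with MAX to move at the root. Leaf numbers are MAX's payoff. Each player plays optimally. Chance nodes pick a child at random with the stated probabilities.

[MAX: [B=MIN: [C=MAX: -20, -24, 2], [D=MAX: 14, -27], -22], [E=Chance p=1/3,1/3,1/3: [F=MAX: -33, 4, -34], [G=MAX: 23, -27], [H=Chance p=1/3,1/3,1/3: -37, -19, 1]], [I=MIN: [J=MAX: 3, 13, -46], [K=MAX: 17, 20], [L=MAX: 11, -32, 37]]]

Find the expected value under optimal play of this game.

13

C (MAX): max(-20, -24, 2) = 2
D (MAX): max(14, -27) = 14
B (MIN): min(2, 14, -22) = -22
F (MAX): max(-33, 4, -34) = 4
G (MAX): max(23, -27) = 23
H (Chance): 1/3·-37 + 1/3·-19 + 1/3·1 = -18.33
E (Chance): 1/3·4 + 1/3·23 + 1/3·-18.33 = 2.89
J (MAX): max(3, 13, -46) = 13
K (MAX): max(17, 20) = 20
L (MAX): max(11, -32, 37) = 37
I (MIN): min(13, 20, 37) = 13
Root (MAX): max(-22, 2.89, 13) = 13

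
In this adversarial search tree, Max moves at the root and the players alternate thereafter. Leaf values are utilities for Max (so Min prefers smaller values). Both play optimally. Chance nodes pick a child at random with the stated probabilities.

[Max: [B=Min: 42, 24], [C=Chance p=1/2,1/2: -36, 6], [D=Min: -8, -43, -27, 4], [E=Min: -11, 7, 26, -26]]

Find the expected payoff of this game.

B (Min): min(42, 24) = 24
C (Chance): 1/2·-36 + 1/2·6 = -15
D (Min): min(-8, -43, -27, 4) = -43
E (Min): min(-11, 7, 26, -26) = -26
Root (Max): max(24, -15, -43, -26) = 24

24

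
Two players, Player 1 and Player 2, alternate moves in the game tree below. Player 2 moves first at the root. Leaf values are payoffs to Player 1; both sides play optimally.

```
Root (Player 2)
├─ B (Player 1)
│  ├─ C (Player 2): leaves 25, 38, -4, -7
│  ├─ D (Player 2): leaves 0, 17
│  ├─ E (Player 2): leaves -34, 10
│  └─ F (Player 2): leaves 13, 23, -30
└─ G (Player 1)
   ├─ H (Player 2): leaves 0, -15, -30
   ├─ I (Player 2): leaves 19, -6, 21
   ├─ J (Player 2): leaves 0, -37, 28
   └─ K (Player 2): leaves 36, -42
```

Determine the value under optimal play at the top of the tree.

C (Player 2): min(25, 38, -4, -7) = -7
D (Player 2): min(0, 17) = 0
E (Player 2): min(-34, 10) = -34
F (Player 2): min(13, 23, -30) = -30
B (Player 1): max(-7, 0, -34, -30) = 0
H (Player 2): min(0, -15, -30) = -30
I (Player 2): min(19, -6, 21) = -6
J (Player 2): min(0, -37, 28) = -37
K (Player 2): min(36, -42) = -42
G (Player 1): max(-30, -6, -37, -42) = -6
Root (Player 2): min(0, -6) = -6

-6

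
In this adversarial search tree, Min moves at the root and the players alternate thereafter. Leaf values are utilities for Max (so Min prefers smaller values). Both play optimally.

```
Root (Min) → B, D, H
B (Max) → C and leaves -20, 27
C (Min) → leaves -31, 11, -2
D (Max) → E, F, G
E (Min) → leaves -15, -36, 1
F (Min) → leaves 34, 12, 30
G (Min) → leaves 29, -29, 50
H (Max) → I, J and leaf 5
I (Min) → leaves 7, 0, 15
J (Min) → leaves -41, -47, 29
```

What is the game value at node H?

I: min(7, 0, 15) = 0
J: min(-41, -47, 29) = -47
H: max(0, -47, 5) = 5

5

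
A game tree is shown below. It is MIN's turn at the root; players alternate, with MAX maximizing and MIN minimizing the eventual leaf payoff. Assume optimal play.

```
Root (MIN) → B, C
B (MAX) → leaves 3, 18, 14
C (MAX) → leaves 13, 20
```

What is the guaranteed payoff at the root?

18

B (MAX): max(3, 18, 14) = 18
C (MAX): max(13, 20) = 20
Root (MIN): min(18, 20) = 18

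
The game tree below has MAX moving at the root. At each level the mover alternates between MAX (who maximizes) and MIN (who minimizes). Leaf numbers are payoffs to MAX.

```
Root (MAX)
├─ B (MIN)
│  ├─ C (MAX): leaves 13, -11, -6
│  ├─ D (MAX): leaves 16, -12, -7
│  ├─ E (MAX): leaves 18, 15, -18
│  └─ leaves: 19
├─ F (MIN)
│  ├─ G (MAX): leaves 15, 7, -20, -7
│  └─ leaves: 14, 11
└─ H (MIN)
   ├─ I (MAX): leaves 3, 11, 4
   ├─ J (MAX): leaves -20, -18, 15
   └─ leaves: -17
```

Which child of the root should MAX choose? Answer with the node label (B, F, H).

B

C (MAX): max(13, -11, -6) = 13
D (MAX): max(16, -12, -7) = 16
E (MAX): max(18, 15, -18) = 18
B (MIN): min(13, 16, 18, 19) = 13
G (MAX): max(15, 7, -20, -7) = 15
F (MIN): min(15, 14, 11) = 11
I (MAX): max(3, 11, 4) = 11
J (MAX): max(-20, -18, 15) = 15
H (MIN): min(11, 15, -17) = -17
Root (MAX): max(13, 11, -17) = 13
MAX picks the child with the highest value: B (value 13).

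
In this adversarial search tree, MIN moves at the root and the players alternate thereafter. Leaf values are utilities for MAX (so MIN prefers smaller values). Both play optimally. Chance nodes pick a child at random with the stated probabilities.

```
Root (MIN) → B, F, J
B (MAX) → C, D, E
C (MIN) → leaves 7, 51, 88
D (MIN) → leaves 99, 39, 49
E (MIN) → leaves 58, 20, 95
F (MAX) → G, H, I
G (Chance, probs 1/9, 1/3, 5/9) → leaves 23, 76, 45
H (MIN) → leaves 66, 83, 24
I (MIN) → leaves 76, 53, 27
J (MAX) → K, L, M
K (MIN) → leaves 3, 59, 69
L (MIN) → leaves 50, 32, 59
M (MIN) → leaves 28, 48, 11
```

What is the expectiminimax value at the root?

C (MIN): min(7, 51, 88) = 7
D (MIN): min(99, 39, 49) = 39
E (MIN): min(58, 20, 95) = 20
B (MAX): max(7, 39, 20) = 39
G (Chance): 1/9·23 + 1/3·76 + 5/9·45 = 52.89
H (MIN): min(66, 83, 24) = 24
I (MIN): min(76, 53, 27) = 27
F (MAX): max(52.89, 24, 27) = 52.89
K (MIN): min(3, 59, 69) = 3
L (MIN): min(50, 32, 59) = 32
M (MIN): min(28, 48, 11) = 11
J (MAX): max(3, 32, 11) = 32
Root (MIN): min(39, 52.89, 32) = 32

32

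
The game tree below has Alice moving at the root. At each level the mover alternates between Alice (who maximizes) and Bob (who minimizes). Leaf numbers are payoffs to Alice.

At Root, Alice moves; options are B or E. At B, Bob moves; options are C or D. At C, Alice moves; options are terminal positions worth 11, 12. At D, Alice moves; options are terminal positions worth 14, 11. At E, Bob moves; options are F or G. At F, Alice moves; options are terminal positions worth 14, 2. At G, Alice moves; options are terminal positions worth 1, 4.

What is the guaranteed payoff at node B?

C: max(11, 12) = 12
D: max(14, 11) = 14
B: min(12, 14) = 12

12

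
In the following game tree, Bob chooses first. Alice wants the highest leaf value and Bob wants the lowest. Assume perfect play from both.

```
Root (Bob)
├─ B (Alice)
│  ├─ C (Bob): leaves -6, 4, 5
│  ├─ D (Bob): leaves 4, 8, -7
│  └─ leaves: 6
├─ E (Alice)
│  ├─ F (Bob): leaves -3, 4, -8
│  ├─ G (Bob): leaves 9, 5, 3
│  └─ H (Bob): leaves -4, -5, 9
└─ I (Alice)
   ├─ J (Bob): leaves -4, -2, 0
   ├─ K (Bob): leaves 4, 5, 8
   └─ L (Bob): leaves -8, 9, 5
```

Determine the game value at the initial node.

C (Bob): min(-6, 4, 5) = -6
D (Bob): min(4, 8, -7) = -7
B (Alice): max(-6, -7, 6) = 6
F (Bob): min(-3, 4, -8) = -8
G (Bob): min(9, 5, 3) = 3
H (Bob): min(-4, -5, 9) = -5
E (Alice): max(-8, 3, -5) = 3
J (Bob): min(-4, -2, 0) = -4
K (Bob): min(4, 5, 8) = 4
L (Bob): min(-8, 9, 5) = -8
I (Alice): max(-4, 4, -8) = 4
Root (Bob): min(6, 3, 4) = 3

3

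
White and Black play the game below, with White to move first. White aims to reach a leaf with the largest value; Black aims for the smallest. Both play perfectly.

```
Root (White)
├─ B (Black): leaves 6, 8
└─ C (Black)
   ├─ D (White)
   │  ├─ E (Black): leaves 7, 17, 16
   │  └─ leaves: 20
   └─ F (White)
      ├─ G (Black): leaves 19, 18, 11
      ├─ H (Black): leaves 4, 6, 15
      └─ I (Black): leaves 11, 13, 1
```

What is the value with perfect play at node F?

G: min(19, 18, 11) = 11
H: min(4, 6, 15) = 4
I: min(11, 13, 1) = 1
F: max(11, 4, 1) = 11

11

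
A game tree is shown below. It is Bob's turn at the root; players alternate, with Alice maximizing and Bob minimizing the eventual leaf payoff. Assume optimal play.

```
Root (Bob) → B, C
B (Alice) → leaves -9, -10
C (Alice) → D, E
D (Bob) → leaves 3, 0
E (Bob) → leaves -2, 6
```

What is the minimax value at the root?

-9

B (Alice): max(-9, -10) = -9
D (Bob): min(3, 0) = 0
E (Bob): min(-2, 6) = -2
C (Alice): max(0, -2) = 0
Root (Bob): min(-9, 0) = -9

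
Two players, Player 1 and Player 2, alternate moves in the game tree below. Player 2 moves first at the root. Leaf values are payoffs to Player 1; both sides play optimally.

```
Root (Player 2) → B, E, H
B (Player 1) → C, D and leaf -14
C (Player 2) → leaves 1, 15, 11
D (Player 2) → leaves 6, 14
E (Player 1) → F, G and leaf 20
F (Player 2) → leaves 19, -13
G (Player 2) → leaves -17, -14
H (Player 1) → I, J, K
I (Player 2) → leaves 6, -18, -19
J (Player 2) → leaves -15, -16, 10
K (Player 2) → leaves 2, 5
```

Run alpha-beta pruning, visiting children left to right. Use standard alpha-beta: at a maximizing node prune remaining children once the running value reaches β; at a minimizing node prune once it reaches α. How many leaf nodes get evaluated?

C [α=-∞,β=+∞]: v=1
D [α=1,β=+∞]: v=6
B [α=-∞,β=+∞]: v=6
F [α=-∞,β=6]: v=-13
G [α=-13,β=6]: v=-17 after child 1 ≤ α → α-cutoff, skip 1
E [α=-∞,β=6]: v=20
I [α=-∞,β=6]: v=-19
J [α=-19,β=6]: v=-16
K [α=-16,β=6]: v=2
H [α=-∞,β=6]: v=2
Root [α=-∞,β=+∞]: v=2
Leaves evaluated: 18 of 19.

18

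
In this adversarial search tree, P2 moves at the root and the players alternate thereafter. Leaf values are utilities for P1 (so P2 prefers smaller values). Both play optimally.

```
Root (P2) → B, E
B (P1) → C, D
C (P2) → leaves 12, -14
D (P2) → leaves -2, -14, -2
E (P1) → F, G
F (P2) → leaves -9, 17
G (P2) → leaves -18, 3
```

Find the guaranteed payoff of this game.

-14

C (P2): min(12, -14) = -14
D (P2): min(-2, -14, -2) = -14
B (P1): max(-14, -14) = -14
F (P2): min(-9, 17) = -9
G (P2): min(-18, 3) = -18
E (P1): max(-9, -18) = -9
Root (P2): min(-14, -9) = -14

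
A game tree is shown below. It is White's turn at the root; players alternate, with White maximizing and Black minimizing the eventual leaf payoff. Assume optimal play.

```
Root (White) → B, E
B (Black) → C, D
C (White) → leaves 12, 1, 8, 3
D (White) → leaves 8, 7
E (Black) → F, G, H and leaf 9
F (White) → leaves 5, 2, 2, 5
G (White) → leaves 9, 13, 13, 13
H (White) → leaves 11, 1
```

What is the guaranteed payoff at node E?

5

F: max(5, 2, 2, 5) = 5
G: max(9, 13, 13, 13) = 13
H: max(11, 1) = 11
E: min(5, 13, 11, 9) = 5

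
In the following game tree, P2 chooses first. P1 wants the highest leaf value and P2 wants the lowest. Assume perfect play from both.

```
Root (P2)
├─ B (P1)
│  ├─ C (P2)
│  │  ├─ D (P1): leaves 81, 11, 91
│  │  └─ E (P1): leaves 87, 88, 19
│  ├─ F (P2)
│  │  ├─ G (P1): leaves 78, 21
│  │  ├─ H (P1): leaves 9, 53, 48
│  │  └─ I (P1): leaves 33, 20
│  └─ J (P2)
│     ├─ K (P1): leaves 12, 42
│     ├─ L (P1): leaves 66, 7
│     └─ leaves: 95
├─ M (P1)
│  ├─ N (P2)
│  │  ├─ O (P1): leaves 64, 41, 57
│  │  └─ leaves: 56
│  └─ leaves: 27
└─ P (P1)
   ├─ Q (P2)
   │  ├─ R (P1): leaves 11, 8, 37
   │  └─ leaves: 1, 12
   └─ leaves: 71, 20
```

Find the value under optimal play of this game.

D (P1): max(81, 11, 91) = 91
E (P1): max(87, 88, 19) = 88
C (P2): min(91, 88) = 88
G (P1): max(78, 21) = 78
H (P1): max(9, 53, 48) = 53
I (P1): max(33, 20) = 33
F (P2): min(78, 53, 33) = 33
K (P1): max(12, 42) = 42
L (P1): max(66, 7) = 66
J (P2): min(42, 66, 95) = 42
B (P1): max(88, 33, 42) = 88
O (P1): max(64, 41, 57) = 64
N (P2): min(64, 56) = 56
M (P1): max(56, 27) = 56
R (P1): max(11, 8, 37) = 37
Q (P2): min(37, 1, 12) = 1
P (P1): max(1, 71, 20) = 71
Root (P2): min(88, 56, 71) = 56

56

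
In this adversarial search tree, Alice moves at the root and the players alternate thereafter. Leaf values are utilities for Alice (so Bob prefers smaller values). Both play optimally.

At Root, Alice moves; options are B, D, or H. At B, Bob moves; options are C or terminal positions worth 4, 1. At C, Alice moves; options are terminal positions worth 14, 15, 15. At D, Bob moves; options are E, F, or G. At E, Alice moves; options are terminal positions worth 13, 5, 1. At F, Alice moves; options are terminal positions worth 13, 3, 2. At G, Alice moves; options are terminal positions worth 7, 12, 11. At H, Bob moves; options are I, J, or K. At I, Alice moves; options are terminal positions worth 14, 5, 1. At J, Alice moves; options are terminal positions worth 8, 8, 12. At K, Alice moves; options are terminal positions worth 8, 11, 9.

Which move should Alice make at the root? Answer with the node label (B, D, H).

D

C (Alice): max(14, 15, 15) = 15
B (Bob): min(15, 4, 1) = 1
E (Alice): max(13, 5, 1) = 13
F (Alice): max(13, 3, 2) = 13
G (Alice): max(7, 12, 11) = 12
D (Bob): min(13, 13, 12) = 12
I (Alice): max(14, 5, 1) = 14
J (Alice): max(8, 8, 12) = 12
K (Alice): max(8, 11, 9) = 11
H (Bob): min(14, 12, 11) = 11
Root (Alice): max(1, 12, 11) = 12
Alice picks the child with the highest value: D (value 12).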